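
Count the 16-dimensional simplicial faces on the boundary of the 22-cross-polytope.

Number of 16-faces = 2^(16+1) · C(22,16+1) = 131072 · 26334 = 3451650048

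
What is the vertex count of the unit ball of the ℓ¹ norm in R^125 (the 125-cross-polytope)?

An n-cross-polytope has 2n vertices; here n = 125, giving 250.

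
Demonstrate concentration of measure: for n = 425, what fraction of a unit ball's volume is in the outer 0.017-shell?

1 - (1-0.017)^425 ≈ 0.999316 ≈ 99.93%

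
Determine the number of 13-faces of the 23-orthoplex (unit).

f_13(23-orthoplex) = 2^14 · (23 choose 14) = 13388840960.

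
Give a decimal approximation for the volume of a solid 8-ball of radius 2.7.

V_8(2.7) = π^(8/2) · (2.7)^8 / Γ(8/2 + 1) ≈ 11463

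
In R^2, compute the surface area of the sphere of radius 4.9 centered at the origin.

S_2(4.9) = 2·π^(2/2)·(4.9)^1 / Γ(2/2) = 2πr = 2π·4.9 ≈ 30.7876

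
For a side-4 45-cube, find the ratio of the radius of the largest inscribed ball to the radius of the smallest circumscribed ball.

r_in / r_out = (4/2) / (4√45/2) = 1/√45 ≈ 0.149071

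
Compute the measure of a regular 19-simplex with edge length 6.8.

Volume = 6.8^19 · √(20/2^19) / 19! ≈ 0.00033366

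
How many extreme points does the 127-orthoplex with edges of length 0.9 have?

An n-cross-polytope has 2n vertices; here n = 127, giving 254.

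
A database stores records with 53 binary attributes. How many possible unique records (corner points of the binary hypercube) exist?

Each vertex is a binary string of length 53, so there are 2^53 = 9007199254740992.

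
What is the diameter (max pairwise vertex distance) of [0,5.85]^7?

||(5.85,5.85,...,5.85)|| = √(7)·5.85 ≈ 15.4776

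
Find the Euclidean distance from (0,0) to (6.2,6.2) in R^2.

The space diagonal of an n-cube of side s is s√n. Here 6.2·√2 ≈ 8.76812.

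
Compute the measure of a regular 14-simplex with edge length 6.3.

Volume = 6.3^14 · √(15/2^14) / 14! ≈ 0.0538512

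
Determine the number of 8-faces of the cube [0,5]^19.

Choose 8 of 19 axes to span the face (C(19,8) = 75582 ways), then fix each of the remaining 11 coordinates at one of its two extreme values (2^11 = 2048 ways): 75582·2048 = 154791936.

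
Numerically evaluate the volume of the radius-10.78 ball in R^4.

V_4(10.78) = π^(4/2) · (10.78)^4 / Γ(4/2 + 1) ≈ 66641.5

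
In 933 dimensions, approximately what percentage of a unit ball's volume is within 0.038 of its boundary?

1 - (1-0.038)^933 ≈ 1 - 2.006e-16 ≈ (100 - 2.22e-14)%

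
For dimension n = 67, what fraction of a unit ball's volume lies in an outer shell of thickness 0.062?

1 - (1-0.062)^67 ≈ 0.986273 ≈ 98.63%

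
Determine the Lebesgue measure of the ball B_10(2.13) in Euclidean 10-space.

Volume = π^{10/2}·(2.13)^10/Γ(6) ≈ 4901.9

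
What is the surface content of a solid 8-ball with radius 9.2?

S_8(9.2) = 2·π^(8/2)·(9.2)^7 / Γ(8/2) ≈ 1.81131e+08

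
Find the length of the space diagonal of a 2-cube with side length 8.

||(8,8,...,8)|| = √(2)·8 ≈ 11.3137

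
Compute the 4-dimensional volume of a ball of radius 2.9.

Volume = π^{4/2}·(2.9)^4/Γ(3) ≈ 349.029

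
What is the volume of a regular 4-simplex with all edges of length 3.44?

V = (3.44^4 / 4!) · √((4+1) / 2^4) ≈ 3.26173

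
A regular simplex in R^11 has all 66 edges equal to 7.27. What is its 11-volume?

V_11 = √(12) · 7.27^11 / (11! · 2^(11/2)) ≈ 5.74974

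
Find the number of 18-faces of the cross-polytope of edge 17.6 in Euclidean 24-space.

Each 18-face is the convex hull of 19 vertices, one chosen as ±e_i from each of 19 distinct axes: 2^19·C(24,19) = 22284337152.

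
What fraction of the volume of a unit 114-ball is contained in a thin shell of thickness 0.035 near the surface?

1 - (1-0.035)^114 ≈ 0.982777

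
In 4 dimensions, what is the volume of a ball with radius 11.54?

The n-ball volume is π^(n/2)·r^n/Γ(n/2+1). With n=4, r=11.54: V ≈ 87517.1.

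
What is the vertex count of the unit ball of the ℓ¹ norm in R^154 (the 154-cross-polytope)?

Number of vertices = 2n = 308.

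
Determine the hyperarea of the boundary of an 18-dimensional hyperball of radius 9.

S = n·V_n(r)/r = 18·V_18(9)/9 (volume-to-surface relation), giving 1853020188851841·π^9/2240 ≈ 2.46593e+16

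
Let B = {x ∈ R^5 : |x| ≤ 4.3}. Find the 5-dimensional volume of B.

V_5(4.3) = π^(5/2) · (4.3)^5 / Γ(5/2 + 1) ≈ 7738.21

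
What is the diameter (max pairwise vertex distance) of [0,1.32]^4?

The space diagonal of an n-cube of side s is s√n. Here 1.32·√4 = 2.64.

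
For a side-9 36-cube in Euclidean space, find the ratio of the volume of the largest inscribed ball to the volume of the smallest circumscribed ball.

V_in / V_out = (r_in/r_out)^36 = (1/√36)^36 = 36^(-36/2) ≈ 9.69516e-29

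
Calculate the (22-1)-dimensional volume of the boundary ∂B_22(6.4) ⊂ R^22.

|∂B_22(6.4)| ≈ 1.37942e+16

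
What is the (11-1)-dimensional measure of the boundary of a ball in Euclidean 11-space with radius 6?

S_11(6) = 2·π^(11/2)·(6)^10 / Γ(11/2) = 143327232·π^5/35 ≈ 1.25317e+09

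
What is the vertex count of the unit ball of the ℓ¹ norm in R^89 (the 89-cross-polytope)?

The vertices are ±e_1, ..., ±e_89, so there are 2·89 = 178.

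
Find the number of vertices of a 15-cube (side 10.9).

Each vertex is a binary string of length 15, so there are 2^15 = 32768.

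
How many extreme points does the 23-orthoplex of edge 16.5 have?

The 23-dimensional cross-polytope has 2n = 2·23 = 46 vertices.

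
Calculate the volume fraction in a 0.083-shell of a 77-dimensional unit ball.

V(inner)/V(outer) = ((1-0.083)/1)^77 ≈ 0.001266, so the shell fraction is 0.998734.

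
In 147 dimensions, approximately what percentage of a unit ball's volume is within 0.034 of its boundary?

1 - (1-0.034)^147 ≈ 0.993811 ≈ 99.38%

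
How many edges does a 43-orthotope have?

Number of 1-faces = C(43,1)·2^(43-1) = 43·4398046511104 = 189115999977472.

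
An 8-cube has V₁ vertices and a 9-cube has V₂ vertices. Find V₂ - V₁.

V₁ = 2^8 = 256. V₂ = 2^9 = 512. V₂ - V₁ = 256.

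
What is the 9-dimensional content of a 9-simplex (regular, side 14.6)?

V = (14.6^9 / 9!) · √((9+1) / 2^9) ≈ 11608.5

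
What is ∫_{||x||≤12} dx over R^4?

V = 10368·π^2 ≈ 102328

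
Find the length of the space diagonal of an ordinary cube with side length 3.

||(3,3,...,3)|| = √(3)·3 ≈ 5.19615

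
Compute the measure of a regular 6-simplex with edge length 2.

V = (2^6 / 6!) · √((6+1) / 2^6) ≈ 0.0293972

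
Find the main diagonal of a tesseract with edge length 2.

||(2,2,...,2)|| = √(4)·2 = 4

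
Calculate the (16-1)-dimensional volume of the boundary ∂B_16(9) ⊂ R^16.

The surface area of an n-ball is 2π^(n/2) r^(n-1) / Γ(n/2). For n=16, r=9: 22876792454961·π^8/280 ≈ 7.7524e+14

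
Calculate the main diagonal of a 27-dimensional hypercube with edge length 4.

Diagonal = √27 · 4 ≈ 20.7846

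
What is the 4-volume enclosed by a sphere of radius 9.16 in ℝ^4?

The n-ball volume is π^(n/2)·r^n/Γ(n/2+1). With n=4, r=9.16: V ≈ 34741.7.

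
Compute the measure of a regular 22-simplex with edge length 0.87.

For a regular n-simplex with edge a, V = (a^n / n!)·√((n+1)/2^n). With a=0.87, n=22: V ≈ 9.73175e-26.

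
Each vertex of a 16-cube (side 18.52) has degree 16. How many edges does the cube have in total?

The 16-cube has n·2^(n-1) = 16·2^15 = 16·32768 = 524288 edges.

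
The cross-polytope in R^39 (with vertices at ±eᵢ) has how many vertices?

Number of vertices = 2n = 78.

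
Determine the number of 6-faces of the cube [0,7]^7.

An n-cube has C(n,k)·2^(n-k) k-faces. Here C(7,6)·2^1 = 7·2 = 14.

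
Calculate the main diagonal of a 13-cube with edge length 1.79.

Diagonal = √13 · 1.79 ≈ 6.45394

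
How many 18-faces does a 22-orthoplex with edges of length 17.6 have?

Each 18-face is the convex hull of 19 vertices, one chosen as ±e_i from each of 19 distinct axes: 2^19·C(22,19) = 807403520.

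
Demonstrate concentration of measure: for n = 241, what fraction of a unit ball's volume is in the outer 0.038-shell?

1 - (1-0.038)^241 ≈ 0.999912 ≈ 99.9912%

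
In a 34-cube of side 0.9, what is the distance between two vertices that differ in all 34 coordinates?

The space diagonal of an n-cube of side s is s√n. Here 0.9·√34 ≈ 5.24786.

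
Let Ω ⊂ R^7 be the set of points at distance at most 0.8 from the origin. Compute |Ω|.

V_7(0.8) = π^(7/2) · (0.8)^7 / Γ(7/2 + 1) ≈ 0.990855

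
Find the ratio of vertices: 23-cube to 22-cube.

The 23-cube has 2^23 = 8388608 vertices. The 22-cube has 2^22 = 4194304 vertices. Ratio: 8388608/4194304 = 2.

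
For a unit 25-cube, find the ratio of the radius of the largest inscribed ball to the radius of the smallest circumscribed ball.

Ratio = (s/2)/(s√25/2) = 25^(-1/2) ≈ 0.2.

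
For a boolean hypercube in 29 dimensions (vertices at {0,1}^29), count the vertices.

An n-cube has 2^n vertices; for n = 29 that is 2^29 = 536870912.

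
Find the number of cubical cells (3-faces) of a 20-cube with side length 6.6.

Number of 3-faces = C(20,3) · 2^(20-3) = 1140 · 131072 = 149422080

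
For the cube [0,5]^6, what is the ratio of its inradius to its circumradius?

r_in = 5/2 (half the side); r_out = 5√6/2 (half the diagonal). Ratio = 1/√6 ≈ 0.408248.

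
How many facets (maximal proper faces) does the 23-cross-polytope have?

f_22(23-orthoplex) = 2^23 · (23 choose 23) = 8388608.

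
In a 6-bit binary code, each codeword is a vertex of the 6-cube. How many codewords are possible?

Number of vertices = 2^6 = 64.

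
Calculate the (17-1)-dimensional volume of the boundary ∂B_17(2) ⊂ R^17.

S_17(2) = 2·π^(17/2)·(2)^16 / Γ(17/2) = 33554432·π^8/2027025 ≈ 157069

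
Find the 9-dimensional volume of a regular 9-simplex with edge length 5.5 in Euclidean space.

V_9 = √(10) · 5.5^9 / (9! · 2^(9/2)) ≈ 1.77364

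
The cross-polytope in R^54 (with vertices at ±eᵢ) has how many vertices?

An n-cross-polytope has 2n vertices; here n = 54, giving 108.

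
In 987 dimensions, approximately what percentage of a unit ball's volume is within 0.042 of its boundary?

1 - (1-0.042)^987 ≈ 1 - 4.053e-19 ≈ 100.000000%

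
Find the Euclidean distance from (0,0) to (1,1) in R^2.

The space diagonal of an n-cube of side s is s√n. Here 1·√2 ≈ 1.41421.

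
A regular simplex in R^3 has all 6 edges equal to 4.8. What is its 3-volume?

Volume = (√2/12) · 4.8³ = 13.0334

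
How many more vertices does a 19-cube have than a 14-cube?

The 19-cube has 2^19 = 524288 vertices. The 14-cube has 2^14 = 16384 vertices. Difference: 524288 - 16384 = 507904.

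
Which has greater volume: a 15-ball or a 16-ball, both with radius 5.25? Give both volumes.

V_15(5.25) ≈ 2.42002e+10. V_16(5.25) ≈ 7.8384e+10. The 16-ball is larger.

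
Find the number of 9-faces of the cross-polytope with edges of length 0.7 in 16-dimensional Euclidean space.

Number of 9-faces = 2^(9+1) · C(16,9+1) = 1024 · 8008 = 8200192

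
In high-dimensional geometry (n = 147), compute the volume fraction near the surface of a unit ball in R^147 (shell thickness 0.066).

1 - (1-0.066)^147 ≈ 0.999956 ≈ 99.995625%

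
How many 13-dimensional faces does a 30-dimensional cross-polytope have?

Number of 13-faces = 2^(13+1) · C(30,13+1) = 16384 · 145422675 = 2382605107200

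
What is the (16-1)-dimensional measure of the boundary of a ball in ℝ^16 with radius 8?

|∂B_16(8)| = 4398046511104·π^8/315 ≈ 1.32479e+14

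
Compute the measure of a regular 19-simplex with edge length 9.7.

V = (9.7^19 / 19!) · √((19+1) / 2^19) ≈ 0.284642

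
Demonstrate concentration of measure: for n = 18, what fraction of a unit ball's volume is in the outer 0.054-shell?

1 - (1-0.054)^18 ≈ 0.631837 ≈ 63.18%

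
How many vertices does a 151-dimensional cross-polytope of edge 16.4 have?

Number of vertices = 2n = 302.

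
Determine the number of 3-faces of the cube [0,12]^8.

Number of 3-faces = C(8,3) · 2^(8-3) = 56 · 32 = 1792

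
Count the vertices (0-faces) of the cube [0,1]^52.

The 52-cube has 2^52 = 4503599627370496 vertices.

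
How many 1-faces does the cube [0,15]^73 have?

An n-cube has n·2^(n-1) edges. With n = 73: 73·4722366482869645213696 = 344732753249484100599808.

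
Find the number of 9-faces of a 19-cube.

Choose 9 of 19 axes to span the face (C(19,9) = 92378 ways), then fix each of the remaining 10 coordinates at one of its two extreme values (2^10 = 1024 ways): 92378·1024 = 94595072.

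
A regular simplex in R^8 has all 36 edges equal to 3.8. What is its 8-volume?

Volume = 3.8^8 · √(9/2^8) / 8! ≈ 0.202185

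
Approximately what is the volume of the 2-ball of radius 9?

The n-ball volume is π^(n/2)·r^n/Γ(n/2+1). With n=2, r=9: V = 81·π ≈ 254.469.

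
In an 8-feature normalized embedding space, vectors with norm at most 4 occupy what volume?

The n-ball volume is π^(n/2)·r^n/Γ(n/2+1). With n=8, r=4: V = 8192·π^4/3 ≈ 265992.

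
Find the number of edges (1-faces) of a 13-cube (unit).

Choose 1 of 13 axes to span the face (C(13,1) = 13 ways), then fix each of the remaining 12 coordinates at one of its two extreme values (2^12 = 4096 ways): 13·4096 = 53248.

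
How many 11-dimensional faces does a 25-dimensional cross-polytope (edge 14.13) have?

Each 11-face is the convex hull of 12 vertices, one chosen as ±e_i from each of 12 distinct axes: 2^12·C(25,12) = 21300428800.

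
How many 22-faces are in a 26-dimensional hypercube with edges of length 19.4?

Choose 22 of 26 axes to span the face (C(26,22) = 14950 ways), then fix each of the remaining 4 coordinates at one of its two extreme values (2^4 = 16 ways): 14950·16 = 239200.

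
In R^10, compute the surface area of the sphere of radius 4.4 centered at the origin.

S = n·V_n(r)/r = 10·V_10(4.4)/4.4 (volume-to-surface relation), giving 1.57631e+07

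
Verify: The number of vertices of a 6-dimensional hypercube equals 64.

True. The 6-cube has 2^6 = 64 vertices.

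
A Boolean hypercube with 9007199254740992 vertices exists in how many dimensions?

n = log_2(9007199254740992) = 53.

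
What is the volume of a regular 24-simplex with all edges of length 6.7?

V_24 = √(25) · 6.7^24 / (24! · 2^(24/2)) ≈ 1.31735e-07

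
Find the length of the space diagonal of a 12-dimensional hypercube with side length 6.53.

Diagonal = √12 · 6.53 ≈ 22.6206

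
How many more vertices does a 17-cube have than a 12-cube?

The 17-cube has 2^17 = 131072 vertices. The 12-cube has 2^12 = 4096 vertices. Difference: 131072 - 4096 = 126976.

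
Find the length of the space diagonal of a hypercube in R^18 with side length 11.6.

The space diagonal of an n-cube of side s is s√n. Here 11.6·√18 ≈ 49.2146.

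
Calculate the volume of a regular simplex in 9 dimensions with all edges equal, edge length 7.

V = (7^9 / 9!) · √((9+1) / 2^9) ≈ 15.5412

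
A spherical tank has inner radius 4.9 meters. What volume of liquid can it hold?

V_3(4.9) = π^(3/2) · (4.9)^3 / Γ(3/2 + 1) ≈ 492.807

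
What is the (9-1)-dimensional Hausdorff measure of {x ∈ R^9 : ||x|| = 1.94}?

|∂B_9(1.94)| ≈ 5956.26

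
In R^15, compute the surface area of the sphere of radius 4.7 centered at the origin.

The surface area of an n-ball is 2π^(n/2) r^(n-1) / Γ(n/2). For n=15, r=4.7: 1.46856e+10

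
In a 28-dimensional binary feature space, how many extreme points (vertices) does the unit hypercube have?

Number of vertices = 2^28 = 268435456.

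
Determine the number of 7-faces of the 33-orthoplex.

An n-cross-polytope has 2^(k+1)·C(n,k+1) k-faces. Here 2^8·C(33,8) = 256·13884156 = 3554343936.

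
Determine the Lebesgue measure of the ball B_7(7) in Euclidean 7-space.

V = 1882384·π^3/15 ≈ 3.89105e+06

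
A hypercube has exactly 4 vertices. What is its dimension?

n = log_2(4) = 2.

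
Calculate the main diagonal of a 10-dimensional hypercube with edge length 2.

The space diagonal of an n-cube of side s is s√n. Here 2·√10 ≈ 6.32456.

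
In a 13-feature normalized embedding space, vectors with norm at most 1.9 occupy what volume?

The n-ball volume is π^(n/2)·r^n/Γ(n/2+1). With n=13, r=1.9: V ≈ 3829.47.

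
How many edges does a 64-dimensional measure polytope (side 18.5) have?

Each of the 2^64 = 18446744073709551616 vertices has degree 64; total edges = 64·2^64/2 = 590295810358705651712.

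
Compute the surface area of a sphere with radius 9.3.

S_3(9.3) = 2·π^(3/2)·(9.3)^2 / Γ(3/2) = 4πr² = 4π·(9.3)² ≈ 1086.87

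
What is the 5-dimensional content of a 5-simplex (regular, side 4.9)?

Volume = 4.9^5 · √(6/2^5) / 5! ≈ 10.1929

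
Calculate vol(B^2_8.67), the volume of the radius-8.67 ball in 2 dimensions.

V_2(8.67) = π^(2/2) · (8.67)^2 / Γ(2/2 + 1) ≈ 236.15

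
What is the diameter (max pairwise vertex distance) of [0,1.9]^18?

||(1.9,1.9,...,1.9)|| = √(18)·1.9 ≈ 8.06102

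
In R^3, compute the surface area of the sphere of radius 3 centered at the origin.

S = n·V_n(r)/r = 3·V_3(3)/3 (volume-to-surface relation), giving 4πr² = 4π·(3)² ≈ 113.097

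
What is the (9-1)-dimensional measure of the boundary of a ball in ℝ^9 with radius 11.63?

The surface area of an n-ball is 2π^(n/2) r^(n-1) / Γ(n/2). For n=9, r=11.63: 9.93569e+09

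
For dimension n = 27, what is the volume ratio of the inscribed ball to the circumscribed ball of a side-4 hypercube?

The radii are 4/2 and 4√27/2, so the volume ratio is (1/√27)^27 = 27^{-27/2} ≈ 4.74886e-20.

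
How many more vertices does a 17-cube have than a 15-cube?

The 17-cube has 2^17 = 131072 vertices. The 15-cube has 2^15 = 32768 vertices. Difference: 131072 - 32768 = 98304.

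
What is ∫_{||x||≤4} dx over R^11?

V_11(4) = π^(11/2) · (4)^11 / Γ(11/2 + 1) = 268435456·π^5/10395 ≈ 7.9025e+06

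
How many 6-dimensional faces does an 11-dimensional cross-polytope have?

f_6(11-orthoplex) = 2^7 · (11 choose 7) = 42240.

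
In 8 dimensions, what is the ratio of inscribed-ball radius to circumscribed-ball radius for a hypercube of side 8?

For an n-cube of any side s, the inradius is s/2 and the circumradius is s√n/2, so the ratio is 1/√8 ≈ 0.353553.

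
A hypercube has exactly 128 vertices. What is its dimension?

2^n = 128 ⇒ n = log_2(128) = 7.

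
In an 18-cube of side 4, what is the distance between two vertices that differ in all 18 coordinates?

||(4,4,...,4)|| = √(18)·4 ≈ 16.9706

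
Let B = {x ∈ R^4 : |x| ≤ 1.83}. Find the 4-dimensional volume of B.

V_4(1.83) = π^(4/2) · (1.83)^4 / Γ(4/2 + 1) ≈ 55.3445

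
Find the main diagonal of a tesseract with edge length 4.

||(4,4,...,4)|| = √(4)·4 = 8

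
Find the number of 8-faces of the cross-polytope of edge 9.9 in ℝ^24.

Number of 8-faces = 2^(8+1) · C(24,8+1) = 512 · 1307504 = 669442048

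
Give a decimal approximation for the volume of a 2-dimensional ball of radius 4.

V = 16·π ≈ 50.2655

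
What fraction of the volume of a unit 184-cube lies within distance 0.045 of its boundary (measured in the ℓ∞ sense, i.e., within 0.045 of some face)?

Shell fraction = 1 - (1-0.09)^184 ≈ 0.9999999709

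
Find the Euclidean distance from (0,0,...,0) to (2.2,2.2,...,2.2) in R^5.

||(2.2,2.2,...,2.2)|| = √(5)·2.2 ≈ 4.91935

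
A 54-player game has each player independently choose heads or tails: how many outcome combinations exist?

The 54-cube has 2^54 = 18014398509481984 vertices.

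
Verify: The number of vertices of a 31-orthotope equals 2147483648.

True. The 31-cube has 2^31 = 2147483648 vertices.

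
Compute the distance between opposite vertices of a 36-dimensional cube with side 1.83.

Diagonal = √36 · 1.83 = 10.98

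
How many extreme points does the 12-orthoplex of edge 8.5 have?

The 12-dimensional cross-polytope has 2n = 2·12 = 24 vertices.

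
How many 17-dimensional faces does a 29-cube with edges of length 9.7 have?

Choose 17 of 29 axes to span the face (C(29,17) = 51895935 ways), then fix each of the remaining 12 coordinates at one of its two extreme values (2^12 = 4096 ways): 51895935·4096 = 212565749760.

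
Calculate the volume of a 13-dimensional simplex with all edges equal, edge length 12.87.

Volume = 12.87^13 · √(14/2^13) / 13! ≈ 1764.45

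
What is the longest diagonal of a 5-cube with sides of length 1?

Diagonal = √5 · 1 ≈ 2.23607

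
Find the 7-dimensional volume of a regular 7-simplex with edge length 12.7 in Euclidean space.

V = (12.7^7 / 7!) · √((7+1) / 2^7) ≈ 2643.23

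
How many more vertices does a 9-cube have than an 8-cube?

The 9-cube has 2^9 = 512 vertices. The 8-cube has 2^8 = 256 vertices. Difference: 512 - 256 = 256.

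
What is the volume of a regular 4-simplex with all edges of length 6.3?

For a regular n-simplex with edge a, V = (a^n / n!)·√((n+1)/2^n). With a=6.3, n=4: V ≈ 36.6924.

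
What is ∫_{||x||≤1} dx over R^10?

Volume = π^{10/2}·(1)^10/Γ(6) = π^5/120 ≈ 2.55016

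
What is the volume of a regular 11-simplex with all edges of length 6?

Volume = 6^11 · √(12/2^11) / 11! ≈ 0.695719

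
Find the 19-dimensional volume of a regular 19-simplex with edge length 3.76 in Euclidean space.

V = (3.76^19 / 19!) · √((19+1) / 2^19) ≈ 4.30729e-09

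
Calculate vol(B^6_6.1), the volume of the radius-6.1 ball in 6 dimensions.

The n-ball volume is π^(n/2)·r^n/Γ(n/2+1). With n=6, r=6.1: V ≈ 266242.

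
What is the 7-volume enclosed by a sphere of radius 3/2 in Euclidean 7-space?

Volume = π^{7/2}·(3/2)^7/Γ(9/2) = 729·π^3/280 ≈ 80.7271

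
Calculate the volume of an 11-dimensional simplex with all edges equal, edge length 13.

For a regular n-simplex with edge a, V = (a^n / n!)·√((n+1)/2^n). With a=13, n=11: V ≈ 3436.74.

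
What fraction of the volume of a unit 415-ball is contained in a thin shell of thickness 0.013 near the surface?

Shell fraction = 1 - (1-0.013)^415 ≈ 0.995619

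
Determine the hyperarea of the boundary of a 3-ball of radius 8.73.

|∂B_3(8.73)| = 4πr² = 4π·(8.73)² ≈ 957.72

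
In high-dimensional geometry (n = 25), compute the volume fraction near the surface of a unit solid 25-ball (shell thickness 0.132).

1 - (1-0.132)^25 ≈ 0.97096 ≈ 97.10%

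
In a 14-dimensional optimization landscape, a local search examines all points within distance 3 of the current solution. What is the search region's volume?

Volume = π^{14/2}·(3)^14/Γ(8) = 531441·π^7/560 ≈ 2.86626e+06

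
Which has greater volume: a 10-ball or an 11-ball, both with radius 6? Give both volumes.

V_10(6) ≈ 1.54199e+08. V_11(6) ≈ 6.83547e+08. The 11-ball is larger.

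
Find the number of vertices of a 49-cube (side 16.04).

Each vertex is a binary string of length 49, so there are 2^49 = 562949953421312.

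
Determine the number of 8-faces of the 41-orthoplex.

Number of 8-faces = 2^(8+1) · C(41,8+1) = 512 · 350343565 = 179375905280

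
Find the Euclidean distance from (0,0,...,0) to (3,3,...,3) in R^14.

||(3,3,...,3)|| = √(14)·3 ≈ 11.225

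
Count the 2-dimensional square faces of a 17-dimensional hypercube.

Number of 2-faces = C(17,2) · 2^(17-2) = 136 · 32768 = 4456448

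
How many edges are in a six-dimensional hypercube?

Choose 1 of 6 axes to span the face (C(6,1) = 6 ways), then fix each of the remaining 5 coordinates at one of its two extreme values (2^5 = 32 ways): 6·32 = 192.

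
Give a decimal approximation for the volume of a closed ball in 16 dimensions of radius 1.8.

V_16(1.8) = π^(16/2) · (1.8)^16 / Γ(16/2 + 1) ≈ 2857.84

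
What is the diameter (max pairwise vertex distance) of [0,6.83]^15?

Diagonal = √15 · 6.83 ≈ 26.4525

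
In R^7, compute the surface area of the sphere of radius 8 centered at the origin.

The surface area of an n-ball is 2π^(n/2) r^(n-1) / Γ(n/2). For n=7, r=8: 4194304·π^3/15 ≈ 8.66998e+06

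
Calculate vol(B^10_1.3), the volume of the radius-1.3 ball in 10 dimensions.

The n-ball volume is π^(n/2)·r^n/Γ(n/2+1). With n=10, r=1.3: V ≈ 35.1562.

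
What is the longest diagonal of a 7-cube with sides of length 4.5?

Diagonal = √7 · 4.5 ≈ 11.9059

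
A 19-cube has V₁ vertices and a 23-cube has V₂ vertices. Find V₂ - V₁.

V₁ = 2^19 = 524288. V₂ = 2^23 = 8388608. V₂ - V₁ = 7864320.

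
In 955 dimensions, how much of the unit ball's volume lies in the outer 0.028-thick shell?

Shell fraction = 1 - (1-0.028)^955 ≈ 1 - 1.664e-12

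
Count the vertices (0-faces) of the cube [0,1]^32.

Number of vertices = 2^32 = 4294967296.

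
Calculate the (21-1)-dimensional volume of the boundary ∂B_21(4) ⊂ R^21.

S = n·V_n(r)/r = 21·V_21(4)/4 (volume-to-surface relation), giving 2251799813685248·π^10/654729075 ≈ 3.22082e+11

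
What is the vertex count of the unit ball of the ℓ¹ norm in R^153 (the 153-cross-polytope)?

An n-cross-polytope has 2n vertices; here n = 153, giving 306.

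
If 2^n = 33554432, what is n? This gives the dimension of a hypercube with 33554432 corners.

The n-cube has 2^n vertices, and 33554432 = 2^25, so n = 25.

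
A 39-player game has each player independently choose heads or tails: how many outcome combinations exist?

The 39-cube has 2^39 = 549755813888 vertices.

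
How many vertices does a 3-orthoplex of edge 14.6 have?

f_0(3-orthoplex) = 2^1 · (3 choose 1) = 6.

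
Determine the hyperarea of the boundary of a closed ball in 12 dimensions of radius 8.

The surface area of an n-ball is 2π^(n/2) r^(n-1) / Γ(n/2). For n=12, r=8: 2147483648·π^6/15 ≈ 1.37638e+11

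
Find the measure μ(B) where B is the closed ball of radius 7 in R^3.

V_3(7) = π^(3/2) · (7)^3 / Γ(3/2 + 1) = 1372·π/3 ≈ 1436.76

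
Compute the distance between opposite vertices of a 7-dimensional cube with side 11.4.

Diagonal = √7 · 11.4 ≈ 30.1616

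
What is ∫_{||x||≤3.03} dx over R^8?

Volume = π^{8/2}·(3.03)^8/Γ(5) ≈ 28835.6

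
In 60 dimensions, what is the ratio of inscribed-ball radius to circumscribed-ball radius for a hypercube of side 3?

r_in / r_out = (3/2) / (3√60/2) = 1/√60 ≈ 0.129099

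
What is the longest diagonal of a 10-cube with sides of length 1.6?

The space diagonal of an n-cube of side s is s√n. Here 1.6·√10 ≈ 5.05964.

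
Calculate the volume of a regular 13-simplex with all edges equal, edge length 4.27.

Volume = 4.27^13 · √(14/2^13) / 13! ≈ 0.00104148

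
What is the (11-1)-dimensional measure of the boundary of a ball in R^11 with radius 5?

S_11(5) = 2·π^(11/2)·(5)^10 / Γ(11/2) = 125000000·π^5/189 ≈ 2.02394e+08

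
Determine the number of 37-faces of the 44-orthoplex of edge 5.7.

Each 37-face is the convex hull of 38 vertices, one chosen as ±e_i from each of 38 distinct axes: 2^38·C(44,38) = 1940377438768857088.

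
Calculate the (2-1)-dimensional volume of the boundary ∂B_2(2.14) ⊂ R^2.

S = n·V_n(r)/r = 2·V_2(2.14)/2.14 (volume-to-surface relation), giving 2πr = 2π·2.14 ≈ 13.446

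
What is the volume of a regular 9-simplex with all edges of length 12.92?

V = (12.92^9 / 9!) · √((9+1) / 2^9) ≈ 3863.35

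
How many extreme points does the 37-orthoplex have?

Number of vertices = 2n = 74.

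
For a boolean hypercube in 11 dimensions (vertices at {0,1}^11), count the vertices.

Each vertex is a binary string of length 11, so there are 2^11 = 2048.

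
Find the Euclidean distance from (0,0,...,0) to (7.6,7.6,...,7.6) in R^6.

The space diagonal of an n-cube of side s is s√n. Here 7.6·√6 ≈ 18.6161.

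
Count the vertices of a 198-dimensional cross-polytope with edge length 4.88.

The vertices are ±e_1, ..., ±e_198, so there are 2·198 = 396.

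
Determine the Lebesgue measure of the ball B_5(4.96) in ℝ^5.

The n-ball volume is π^(n/2)·r^n/Γ(n/2+1). With n=5, r=4.96: V ≈ 15801.8.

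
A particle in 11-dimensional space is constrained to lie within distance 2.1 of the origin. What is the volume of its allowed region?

Volume = π^{11/2}·(2.1)^11/Γ(13/2) ≈ 6599.59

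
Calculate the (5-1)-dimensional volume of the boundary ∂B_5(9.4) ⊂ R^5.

|∂B_5(9.4)| ≈ 205485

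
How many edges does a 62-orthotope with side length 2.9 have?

The 62-cube has n·2^(n-1) = 62·2^61 = 62·2305843009213693952 = 142962266571249025024 edges.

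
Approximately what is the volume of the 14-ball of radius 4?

V_14(4) = π^(14/2) · (4)^14 / Γ(14/2 + 1) = 16777216·π^7/315 ≈ 1.60864e+08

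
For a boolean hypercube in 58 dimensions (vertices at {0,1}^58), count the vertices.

Each vertex is a binary string of length 58, so there are 2^58 = 288230376151711744.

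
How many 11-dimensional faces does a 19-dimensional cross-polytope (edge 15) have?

Number of 11-faces = 2^(11+1) · C(19,11+1) = 4096 · 50388 = 206389248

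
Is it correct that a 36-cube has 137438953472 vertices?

False. The 36-cube has 2^36 = 68719476736 vertices.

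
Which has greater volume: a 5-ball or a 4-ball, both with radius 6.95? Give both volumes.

V_5(6.95) ≈ 85353.7. V_4(6.95) ≈ 11513.5. The 5-ball is larger.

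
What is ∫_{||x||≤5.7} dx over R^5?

V_5(5.7) = π^(5/2) · (5.7)^5 / Γ(5/2 + 1) ≈ 31671.8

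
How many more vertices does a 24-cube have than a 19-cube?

The 24-cube has 2^24 = 16777216 vertices. The 19-cube has 2^19 = 524288 vertices. Difference: 16777216 - 524288 = 16252928.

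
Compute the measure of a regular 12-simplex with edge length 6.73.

V = (6.73^12 / 12!) · √((12+1) / 2^12) ≈ 1.0154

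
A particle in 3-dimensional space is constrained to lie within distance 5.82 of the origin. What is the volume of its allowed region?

V_3(5.82) = π^(3/2) · (5.82)^3 / Γ(3/2 + 1) ≈ 825.767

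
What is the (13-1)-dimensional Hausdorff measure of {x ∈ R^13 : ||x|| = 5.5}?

S = n·V_n(r)/r = 13·V_13(5.5)/5.5 (volume-to-surface relation), giving 285311670611·π^6/30240 ≈ 9.07062e+09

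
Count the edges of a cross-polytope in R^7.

Number of 1-faces = 2^(1+1) · C(7,1+1) = 4 · 21 = 84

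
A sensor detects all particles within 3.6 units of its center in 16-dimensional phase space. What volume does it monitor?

V_16(3.6) = π^(16/2) · (3.6)^16 / Γ(16/2 + 1) ≈ 1.87292e+08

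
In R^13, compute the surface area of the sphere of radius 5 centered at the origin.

S_13(5) = 2·π^(13/2)·(5)^12 / Γ(13/2) = 6250000000·π^6/2079 ≈ 2.89018e+09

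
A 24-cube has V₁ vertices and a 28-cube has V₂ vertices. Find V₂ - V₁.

V₁ = 2^24 = 16777216. V₂ = 2^28 = 268435456. V₂ - V₁ = 251658240.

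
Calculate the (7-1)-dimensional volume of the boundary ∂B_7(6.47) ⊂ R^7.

The surface area of an n-ball is 2π^(n/2) r^(n-1) / Γ(n/2). For n=7, r=6.47: 2.42607e+06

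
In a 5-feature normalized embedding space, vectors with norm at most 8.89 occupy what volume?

The n-ball volume is π^(n/2)·r^n/Γ(n/2+1). With n=5, r=8.89: V ≈ 292286.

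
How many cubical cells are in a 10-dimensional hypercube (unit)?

An n-cube has C(n,k)·2^(n-k) k-faces. Here C(10,3)·2^7 = 120·128 = 15360.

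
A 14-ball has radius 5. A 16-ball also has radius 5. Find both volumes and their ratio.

V_14(5) ≈ 3.65762e+09. V_16(5) ≈ 3.59086e+10. Ratio V_14/V_16 ≈ 0.1019.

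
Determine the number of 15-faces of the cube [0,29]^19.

f_15(19-cube) = (19 choose 15) · 2^4 = 62016.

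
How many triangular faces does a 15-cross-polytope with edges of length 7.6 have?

An n-cross-polytope has 2^(k+1)·C(n,k+1) k-faces. Here 2^3·C(15,3) = 8·455 = 3640.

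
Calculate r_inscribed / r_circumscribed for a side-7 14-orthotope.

r_in = 7/2 (half the side); r_out = 7√14/2 (half the diagonal). Ratio = 1/√14 ≈ 0.267261.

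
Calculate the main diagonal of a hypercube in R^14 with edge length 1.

||(1,1,...,1)|| = √(14)·1 ≈ 3.74166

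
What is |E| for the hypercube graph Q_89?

An n-cube has n·2^(n-1) edges. With n = 89: 89·309485009821345068724781056 = 27544165874099711116505513984.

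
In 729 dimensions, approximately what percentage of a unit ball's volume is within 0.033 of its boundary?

1 - (1-0.033)^729 ≈ 1 - 2.376e-11 ≈ (100 - 2.38e-09)%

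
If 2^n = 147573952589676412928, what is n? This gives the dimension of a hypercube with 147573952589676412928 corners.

2^n = 147573952589676412928 ⇒ n = log_2(147573952589676412928) = 67.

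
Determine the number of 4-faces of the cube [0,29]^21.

An n-cube has C(n,k)·2^(n-k) k-faces. Here C(21,4)·2^17 = 5985·131072 = 784465920.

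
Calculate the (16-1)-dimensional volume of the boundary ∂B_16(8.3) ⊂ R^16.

|∂B_16(8.3)| ≈ 2.30128e+14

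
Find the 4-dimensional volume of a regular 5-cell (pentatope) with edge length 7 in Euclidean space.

V_4 = √(5) · 7^4 / (4! · 2^(4/2)) ≈ 55.925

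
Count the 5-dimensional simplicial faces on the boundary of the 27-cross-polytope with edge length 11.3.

Number of 5-faces = 2^(5+1) · C(27,5+1) = 64 · 296010 = 18944640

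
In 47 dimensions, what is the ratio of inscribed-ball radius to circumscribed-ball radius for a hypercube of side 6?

Ratio = (s/2)/(s√47/2) = 47^(-1/2) ≈ 0.145865.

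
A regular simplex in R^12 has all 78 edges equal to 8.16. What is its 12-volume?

V = (8.16^12 / 12!) · √((12+1) / 2^12) ≈ 10.2503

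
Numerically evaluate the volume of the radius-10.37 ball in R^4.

The n-ball volume is π^(n/2)·r^n/Γ(n/2+1). With n=4, r=10.37: V ≈ 57067.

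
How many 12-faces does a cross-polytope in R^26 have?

An n-cross-polytope has 2^(k+1)·C(n,k+1) k-faces. Here 2^13·C(26,13) = 8192·10400600 = 85201715200.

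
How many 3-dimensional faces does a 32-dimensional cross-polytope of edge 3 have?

Number of 3-faces = 2^(3+1) · C(32,3+1) = 16 · 35960 = 575360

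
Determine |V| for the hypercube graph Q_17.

The 17-cube has 2^17 = 131072 vertices.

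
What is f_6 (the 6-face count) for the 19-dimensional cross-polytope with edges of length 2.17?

An n-cross-polytope has 2^(k+1)·C(n,k+1) k-faces. Here 2^7·C(19,7) = 128·50388 = 6449664.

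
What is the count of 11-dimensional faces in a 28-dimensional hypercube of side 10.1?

An n-cube has C(n,k)·2^(n-k) k-faces. Here C(28,11)·2^17 = 21474180·131072 = 2814663720960.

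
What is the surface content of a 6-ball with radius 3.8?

S = n·V_n(r)/r = 6·V_6(3.8)/3.8 (volume-to-surface relation), giving 24567.9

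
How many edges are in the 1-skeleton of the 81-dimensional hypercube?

Each of the 2^81 = 2417851639229258349412352 vertices has degree 81; total edges = 81·2^81/2 = 97922991388784963151200256.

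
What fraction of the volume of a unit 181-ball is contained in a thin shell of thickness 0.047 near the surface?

1 - (1-0.047)^181 ≈ 0.999836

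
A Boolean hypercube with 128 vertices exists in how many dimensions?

2^n = 128 ⇒ n = log_2(128) = 7.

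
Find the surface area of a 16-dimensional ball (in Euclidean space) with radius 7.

The surface area of an n-ball is 2π^(n/2) r^(n-1) / Γ(n/2). For n=16, r=7: 678223072849·π^8/360 ≈ 1.78759e+13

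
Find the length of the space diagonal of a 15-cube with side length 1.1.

||(1.1,1.1,...,1.1)|| = √(15)·1.1 ≈ 4.26028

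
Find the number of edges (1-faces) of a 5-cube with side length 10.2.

Choose 1 of 5 axes to span the face (C(5,1) = 5 ways), then fix each of the remaining 4 coordinates at one of its two extreme values (2^4 = 16 ways): 5·16 = 80.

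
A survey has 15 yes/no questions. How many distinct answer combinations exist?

An n-cube has 2^n vertices; for n = 15 that is 2^15 = 32768.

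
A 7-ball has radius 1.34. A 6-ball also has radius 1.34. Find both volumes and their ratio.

V_7(1.34) ≈ 36.6534. V_6(1.34) ≈ 29.9176. Ratio V_7/V_6 ≈ 1.225.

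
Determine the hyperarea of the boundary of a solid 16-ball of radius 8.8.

S_16(8.8) = 2·π^(16/2)·(8.8)^15 / Γ(16/2) ≈ 5.53399e+14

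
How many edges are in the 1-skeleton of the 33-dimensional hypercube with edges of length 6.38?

An n-cube has n·2^(n-1) edges. With n = 33: 33·4294967296 = 141733920768.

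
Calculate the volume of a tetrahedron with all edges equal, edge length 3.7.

Volume = (√2/12) · 3.7³ = 5.96951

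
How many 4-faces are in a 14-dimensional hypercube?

Choose 4 of 14 axes to span the face (C(14,4) = 1001 ways), then fix each of the remaining 10 coordinates at one of its two extreme values (2^10 = 1024 ways): 1001·1024 = 1025024.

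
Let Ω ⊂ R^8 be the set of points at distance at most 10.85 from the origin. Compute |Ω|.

V_8(10.85) = π^(8/2) · (10.85)^8 / Γ(8/2 + 1) ≈ 7.79518e+08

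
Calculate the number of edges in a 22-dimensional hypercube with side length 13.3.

Number of 1-faces = C(22,1)·2^(22-1) = 22·2097152 = 46137344.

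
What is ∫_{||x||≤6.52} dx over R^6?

V_6(6.52) = π^(6/2) · (6.52)^6 / Γ(6/2 + 1) ≈ 396994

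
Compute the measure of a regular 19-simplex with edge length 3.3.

V_19 = √(20) · 3.3^19 / (19! · 2^(19/2)) ≈ 3.60911e-10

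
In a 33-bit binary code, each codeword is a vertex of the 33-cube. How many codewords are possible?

An n-cube has 2^n vertices; for n = 33 that is 2^33 = 8589934592.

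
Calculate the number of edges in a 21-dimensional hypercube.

Number of 1-faces = C(21,1)·2^(21-1) = 21·1048576 = 22020096.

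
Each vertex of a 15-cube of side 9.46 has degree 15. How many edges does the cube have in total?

An n-cube has n·2^(n-1) edges. With n = 15: 15·16384 = 245760.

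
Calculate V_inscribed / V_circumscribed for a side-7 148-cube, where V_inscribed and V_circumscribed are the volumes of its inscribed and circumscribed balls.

Volume scales as r^n, and r_in/r_out = 1/√148, giving (1/√148)^148 ≈ 2.51555e-161.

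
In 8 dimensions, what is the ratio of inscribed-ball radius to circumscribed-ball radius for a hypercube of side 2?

Ratio = (s/2)/(s√8/2) = 8^(-1/2) ≈ 0.353553.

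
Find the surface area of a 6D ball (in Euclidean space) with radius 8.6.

|∂B_6(8.6)| ≈ 1.45862e+06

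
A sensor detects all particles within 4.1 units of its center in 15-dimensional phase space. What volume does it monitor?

The n-ball volume is π^(n/2)·r^n/Γ(n/2+1). With n=15, r=4.1: V ≈ 5.93182e+08.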